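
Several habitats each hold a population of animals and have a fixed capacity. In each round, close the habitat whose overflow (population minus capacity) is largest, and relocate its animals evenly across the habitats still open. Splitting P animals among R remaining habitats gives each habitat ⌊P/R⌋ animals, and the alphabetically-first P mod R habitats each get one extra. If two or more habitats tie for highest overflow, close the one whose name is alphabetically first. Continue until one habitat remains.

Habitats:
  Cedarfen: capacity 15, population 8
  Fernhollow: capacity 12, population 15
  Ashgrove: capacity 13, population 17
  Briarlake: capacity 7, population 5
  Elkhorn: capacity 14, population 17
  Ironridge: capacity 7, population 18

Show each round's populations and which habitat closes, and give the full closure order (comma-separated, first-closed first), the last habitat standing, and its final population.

Closure order: Ironridge, Ashgrove, Elkhorn, Fernhollow, Briarlake
Last habitat: Cedarfen with 80 animals

Round 1: Ashgrove=17 Briarlake=5 Cedarfen=8 Elkhorn=17 Fernhollow=15 Ironridge=18 → close Ironridge (overflow 11)
  18÷5 = 3 each, +1 to first 3
Round 2: Ashgrove=21 Briarlake=9 Cedarfen=12 Elkhorn=20 Fernhollow=18 → close Ashgrove (overflow 8)
  21÷4 = 5 each, +1 to first 1
Round 3: Briarlake=15 Cedarfen=17 Elkhorn=25 Fernhollow=23 → close Elkhorn (overflow 11)
  25÷3 = 8 each, +1 to first 1
Round 4: Briarlake=24 Cedarfen=25 Fernhollow=31 → close Fernhollow (overflow 19)
  31÷2 = 15 each, +1 to first 1
Round 5: Briarlake=40 Cedarfen=40 → close Briarlake (overflow 33)
  40÷1 = 40 each, +1 to first 0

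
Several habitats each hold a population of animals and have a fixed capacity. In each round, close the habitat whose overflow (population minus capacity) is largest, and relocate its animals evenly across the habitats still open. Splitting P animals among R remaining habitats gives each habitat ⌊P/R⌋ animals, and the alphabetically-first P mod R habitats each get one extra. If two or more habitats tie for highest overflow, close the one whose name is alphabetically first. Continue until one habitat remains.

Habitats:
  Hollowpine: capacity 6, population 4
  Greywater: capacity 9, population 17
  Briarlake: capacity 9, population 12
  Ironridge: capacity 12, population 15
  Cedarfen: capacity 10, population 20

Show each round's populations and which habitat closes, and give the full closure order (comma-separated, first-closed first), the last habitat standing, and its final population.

Round 1: Briarlake=12 Cedarfen=20 Greywater=17 Hollowpine=4 Ironridge=15 → close Cedarfen (overflow 10)
  20÷4 = 5 each, +1 to first 0
Round 2: Briarlake=17 Greywater=22 Hollowpine=9 Ironridge=20 → close Greywater (overflow 13)
  22÷3 = 7 each, +1 to first 1
Round 3: Briarlake=25 Hollowpine=16 Ironridge=27 → close Briarlake (overflow 16)
  25÷2 = 12 each, +1 to first 1
Round 4: Hollowpine=29 Ironridge=39 → close Ironridge (overflow 27)
  39÷1 = 39 each, +1 to first 0

Closure order: Cedarfen, Greywater, Briarlake, Ironridge
Last habitat: Hollowpine with 68 animals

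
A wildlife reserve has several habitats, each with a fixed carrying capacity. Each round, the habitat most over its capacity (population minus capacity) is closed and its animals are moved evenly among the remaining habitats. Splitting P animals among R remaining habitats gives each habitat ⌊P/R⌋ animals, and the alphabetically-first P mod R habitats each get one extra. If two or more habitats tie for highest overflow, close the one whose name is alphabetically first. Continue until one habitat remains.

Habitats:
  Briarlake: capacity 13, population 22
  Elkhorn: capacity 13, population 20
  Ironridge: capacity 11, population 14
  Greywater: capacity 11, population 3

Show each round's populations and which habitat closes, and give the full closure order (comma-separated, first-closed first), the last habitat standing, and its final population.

Closure order: Briarlake, Elkhorn, Ironridge
Last habitat: Greywater with 59 animals

Round 1: Briarlake=22 Elkhorn=20 Greywater=3 Ironridge=14 → close Briarlake (overflow 9)
  22÷3 = 7 each, +1 to first 1
Round 2: Elkhorn=28 Greywater=10 Ironridge=21 → close Elkhorn (overflow 15)
  28÷2 = 14 each, +1 to first 0
Round 3: Greywater=24 Ironridge=35 → close Ironridge (overflow 24)
  35÷1 = 35 each, +1 to first 0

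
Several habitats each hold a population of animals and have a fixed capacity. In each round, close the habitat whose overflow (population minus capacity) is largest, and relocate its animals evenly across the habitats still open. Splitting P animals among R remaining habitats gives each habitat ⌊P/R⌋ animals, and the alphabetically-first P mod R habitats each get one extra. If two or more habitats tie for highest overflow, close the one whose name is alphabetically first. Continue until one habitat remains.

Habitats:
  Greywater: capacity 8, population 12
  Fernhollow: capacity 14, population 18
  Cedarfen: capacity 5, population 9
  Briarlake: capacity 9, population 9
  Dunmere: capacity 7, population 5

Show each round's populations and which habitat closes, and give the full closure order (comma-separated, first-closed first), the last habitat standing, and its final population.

Closure order: Cedarfen, Fernhollow, Greywater, Briarlake
Last habitat: Dunmere with 53 animals

Round 1: Briarlake=9 Cedarfen=9 Dunmere=5 Fernhollow=18 Greywater=12 → close Cedarfen (overflow 4)
  9÷4 = 2 each, +1 to first 1
Round 2: Briarlake=12 Dunmere=7 Fernhollow=20 Greywater=14 → close Fernhollow (overflow 6)
  20÷3 = 6 each, +1 to first 2
Round 3: Briarlake=19 Dunmere=14 Greywater=20 → close Greywater (overflow 12)
  20÷2 = 10 each, +1 to first 0
Round 4: Briarlake=29 Dunmere=24 → close Briarlake (overflow 20)
  29÷1 = 29 each, +1 to first 0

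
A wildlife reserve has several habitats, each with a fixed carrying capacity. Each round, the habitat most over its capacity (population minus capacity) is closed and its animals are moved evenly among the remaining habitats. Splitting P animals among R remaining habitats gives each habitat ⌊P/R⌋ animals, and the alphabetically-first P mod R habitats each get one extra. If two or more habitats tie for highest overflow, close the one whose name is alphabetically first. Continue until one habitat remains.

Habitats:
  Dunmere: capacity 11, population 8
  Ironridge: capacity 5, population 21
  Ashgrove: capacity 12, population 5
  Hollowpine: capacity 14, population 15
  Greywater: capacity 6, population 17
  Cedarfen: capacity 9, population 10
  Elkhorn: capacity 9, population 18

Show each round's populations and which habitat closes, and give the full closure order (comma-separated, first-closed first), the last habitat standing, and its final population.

Closure order: Ironridge, Greywater, Elkhorn, Cedarfen, Hollowpine, Dunmere
Last habitat: Ashgrove with 94 animals

Round 1: Ashgrove=5 Cedarfen=10 Dunmere=8 Elkhorn=18 Greywater=17 Hollowpine=15 Ironridge=21 → close Ironridge (overflow 16)
  21÷6 = 3 each, +1 to first 3
Round 2: Ashgrove=9 Cedarfen=14 Dunmere=12 Elkhorn=21 Greywater=20 Hollowpine=18 → close Greywater (overflow 14)
  20÷5 = 4 each, +1 to first 0
Round 3: Ashgrove=13 Cedarfen=18 Dunmere=16 Elkhorn=25 Hollowpine=22 → close Elkhorn (overflow 16)
  25÷4 = 6 each, +1 to first 1
Round 4: Ashgrove=20 Cedarfen=24 Dunmere=22 Hollowpine=28 → close Cedarfen (overflow 15)
  24÷3 = 8 each, +1 to first 0
Round 5: Ashgrove=28 Dunmere=30 Hollowpine=36 → close Hollowpine (overflow 22)
  36÷2 = 18 each, +1 to first 0
Round 6: Ashgrove=46 Dunmere=48 → close Dunmere (overflow 37)
  48÷1 = 48 each, +1 to first 0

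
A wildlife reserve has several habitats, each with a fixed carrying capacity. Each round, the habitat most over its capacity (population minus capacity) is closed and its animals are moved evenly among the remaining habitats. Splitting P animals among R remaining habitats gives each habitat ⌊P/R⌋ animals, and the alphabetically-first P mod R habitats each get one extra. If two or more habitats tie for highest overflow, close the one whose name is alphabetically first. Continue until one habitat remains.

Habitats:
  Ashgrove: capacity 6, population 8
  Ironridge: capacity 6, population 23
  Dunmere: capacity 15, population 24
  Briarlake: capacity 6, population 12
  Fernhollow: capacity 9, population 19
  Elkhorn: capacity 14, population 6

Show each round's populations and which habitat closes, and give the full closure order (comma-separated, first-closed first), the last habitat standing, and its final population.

Closure order: Ironridge, Dunmere, Fernhollow, Briarlake, Ashgrove
Last habitat: Elkhorn with 92 animals

Round 1: Ashgrove=8 Briarlake=12 Dunmere=24 Elkhorn=6 Fernhollow=19 Ironridge=23 → close Ironridge (overflow 17)
  23÷5 = 4 each, +1 to first 3
Round 2: Ashgrove=13 Briarlake=17 Dunmere=29 Elkhorn=10 Fernhollow=23 → close Dunmere (overflow 14)
  29÷4 = 7 each, +1 to first 1
Round 3: Ashgrove=21 Briarlake=24 Elkhorn=17 Fernhollow=30 → close Fernhollow (overflow 21)
  30÷3 = 10 each, +1 to first 0
Round 4: Ashgrove=31 Briarlake=34 Elkhorn=27 → close Briarlake (overflow 28)
  34÷2 = 17 each, +1 to first 0
Round 5: Ashgrove=48 Elkhorn=44 → close Ashgrove (overflow 42)
  48÷1 = 48 each, +1 to first 0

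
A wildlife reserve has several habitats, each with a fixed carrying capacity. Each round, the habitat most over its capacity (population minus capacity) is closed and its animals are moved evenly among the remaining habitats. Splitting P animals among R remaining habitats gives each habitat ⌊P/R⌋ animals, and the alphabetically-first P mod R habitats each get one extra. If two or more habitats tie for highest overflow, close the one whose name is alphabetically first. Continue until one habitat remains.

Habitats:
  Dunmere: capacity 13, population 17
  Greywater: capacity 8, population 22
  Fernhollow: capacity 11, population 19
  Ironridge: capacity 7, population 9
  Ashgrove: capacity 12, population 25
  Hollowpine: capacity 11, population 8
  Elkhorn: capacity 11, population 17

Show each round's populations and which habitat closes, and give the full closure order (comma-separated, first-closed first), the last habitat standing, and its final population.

Round 1: Ashgrove=25 Dunmere=17 Elkhorn=17 Fernhollow=19 Greywater=22 Hollowpine=8 Ironridge=9 → close Greywater (overflow 14)
  22÷6 = 3 each, +1 to first 4
Round 2: Ashgrove=29 Dunmere=21 Elkhorn=21 Fernhollow=23 Hollowpine=11 Ironridge=12 → close Ashgrove (overflow 17)
  29÷5 = 5 each, +1 to first 4
Round 3: Dunmere=27 Elkhorn=27 Fernhollow=29 Hollowpine=17 Ironridge=17 → close Fernhollow (overflow 18)
  29÷4 = 7 each, +1 to first 1
Round 4: Dunmere=35 Elkhorn=34 Hollowpine=24 Ironridge=24 → close Elkhorn (overflow 23)
  34÷3 = 11 each, +1 to first 1
Round 5: Dunmere=47 Hollowpine=35 Ironridge=35 → close Dunmere (overflow 34)
  47÷2 = 23 each, +1 to first 1
Round 6: Hollowpine=59 Ironridge=58 → close Ironridge (overflow 51)
  58÷1 = 58 each, +1 to first 0

Closure order: Greywater, Ashgrove, Fernhollow, Elkhorn, Dunmere, Ironridge
Last habitat: Hollowpine with 117 animals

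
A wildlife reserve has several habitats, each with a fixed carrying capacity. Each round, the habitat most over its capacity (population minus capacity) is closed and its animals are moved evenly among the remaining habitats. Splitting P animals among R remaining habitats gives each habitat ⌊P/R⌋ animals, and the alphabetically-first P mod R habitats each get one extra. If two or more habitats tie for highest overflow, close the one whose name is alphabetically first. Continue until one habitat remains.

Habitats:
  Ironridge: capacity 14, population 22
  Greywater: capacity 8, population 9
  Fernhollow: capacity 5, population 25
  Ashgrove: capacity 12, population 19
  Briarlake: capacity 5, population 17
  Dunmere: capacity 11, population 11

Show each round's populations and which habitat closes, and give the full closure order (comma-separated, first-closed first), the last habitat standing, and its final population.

Closure order: Fernhollow, Briarlake, Ashgrove, Ironridge, Dunmere
Last habitat: Greywater with 103 animals

Round 1: Ashgrove=19 Briarlake=17 Dunmere=11 Fernhollow=25 Greywater=9 Ironridge=22 → close Fernhollow (overflow 20)
  25÷5 = 5 each, +1 to first 0
Round 2: Ashgrove=24 Briarlake=22 Dunmere=16 Greywater=14 Ironridge=27 → close Briarlake (overflow 17)
  22÷4 = 5 each, +1 to first 2
Round 3: Ashgrove=30 Dunmere=22 Greywater=19 Ironridge=32 → close Ashgrove (overflow 18)
  30÷3 = 10 each, +1 to first 0
Round 4: Dunmere=32 Greywater=29 Ironridge=42 → close Ironridge (overflow 28)
  42÷2 = 21 each, +1 to first 0
Round 5: Dunmere=53 Greywater=50 → close Dunmere (overflow 42)
  53÷1 = 53 each, +1 to first 0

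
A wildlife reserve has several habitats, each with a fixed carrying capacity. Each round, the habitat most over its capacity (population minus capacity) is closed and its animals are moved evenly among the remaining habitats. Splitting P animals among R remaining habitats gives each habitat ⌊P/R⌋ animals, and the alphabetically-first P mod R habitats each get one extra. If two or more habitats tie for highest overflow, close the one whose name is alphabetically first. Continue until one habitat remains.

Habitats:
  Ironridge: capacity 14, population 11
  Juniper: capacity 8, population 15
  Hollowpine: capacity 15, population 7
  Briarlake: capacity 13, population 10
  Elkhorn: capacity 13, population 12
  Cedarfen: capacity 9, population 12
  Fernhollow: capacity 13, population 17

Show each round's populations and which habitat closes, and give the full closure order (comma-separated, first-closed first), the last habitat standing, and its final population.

Closure order: Juniper, Cedarfen, Fernhollow, Elkhorn, Briarlake, Ironridge
Last habitat: Hollowpine with 84 animals

Round 1: Briarlake=10 Cedarfen=12 Elkhorn=12 Fernhollow=17 Hollowpine=7 Ironridge=11 Juniper=15 → close Juniper (overflow 7)
  15÷6 = 2 each, +1 to first 3
Round 2: Briarlake=13 Cedarfen=15 Elkhorn=15 Fernhollow=19 Hollowpine=9 Ironridge=13 → close Cedarfen (overflow 6)
  15÷5 = 3 each, +1 to first 0
Round 3: Briarlake=16 Elkhorn=18 Fernhollow=22 Hollowpine=12 Ironridge=16 → close Fernhollow (overflow 9)
  22÷4 = 5 each, +1 to first 2
Round 4: Briarlake=22 Elkhorn=24 Hollowpine=17 Ironridge=21 → close Elkhorn (overflow 11)
  24÷3 = 8 each, +1 to first 0
Round 5: Briarlake=30 Hollowpine=25 Ironridge=29 → close Briarlake (overflow 17)
  30÷2 = 15 each, +1 to first 0
Round 6: Hollowpine=40 Ironridge=44 → close Ironridge (overflow 30)
  44÷1 = 44 each, +1 to first 0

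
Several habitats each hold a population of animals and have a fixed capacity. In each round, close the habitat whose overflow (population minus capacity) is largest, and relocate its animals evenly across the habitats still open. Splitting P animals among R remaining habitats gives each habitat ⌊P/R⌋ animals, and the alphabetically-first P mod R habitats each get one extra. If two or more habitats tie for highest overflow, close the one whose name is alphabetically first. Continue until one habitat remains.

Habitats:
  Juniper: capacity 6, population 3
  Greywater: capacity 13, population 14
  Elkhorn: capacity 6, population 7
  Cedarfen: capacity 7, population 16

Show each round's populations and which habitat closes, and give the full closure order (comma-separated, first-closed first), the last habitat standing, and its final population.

Closure order: Cedarfen, Elkhorn, Greywater
Last habitat: Juniper with 40 animals

Round 1: Cedarfen=16 Elkhorn=7 Greywater=14 Juniper=3 → close Cedarfen (overflow 9)
  16÷3 = 5 each, +1 to first 1
Round 2: Elkhorn=13 Greywater=19 Juniper=8 → close Elkhorn (overflow 7)
  13÷2 = 6 each, +1 to first 1
Round 3: Greywater=26 Juniper=14 → close Greywater (overflow 13)
  26÷1 = 26 each, +1 to first 0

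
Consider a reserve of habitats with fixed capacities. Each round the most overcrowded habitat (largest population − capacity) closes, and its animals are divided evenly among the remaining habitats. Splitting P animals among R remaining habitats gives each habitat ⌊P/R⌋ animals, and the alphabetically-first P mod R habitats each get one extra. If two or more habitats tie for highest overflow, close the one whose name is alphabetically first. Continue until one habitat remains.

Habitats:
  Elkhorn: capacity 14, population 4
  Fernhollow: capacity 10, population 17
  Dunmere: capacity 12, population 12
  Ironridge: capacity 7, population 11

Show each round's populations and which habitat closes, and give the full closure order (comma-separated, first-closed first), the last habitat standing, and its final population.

Round 1: Dunmere=12 Elkhorn=4 Fernhollow=17 Ironridge=11 → close Fernhollow (overflow 7)
  17÷3 = 5 each, +1 to first 2
Round 2: Dunmere=18 Elkhorn=10 Ironridge=16 → close Ironridge (overflow 9)
  16÷2 = 8 each, +1 to first 0
Round 3: Dunmere=26 Elkhorn=18 → close Dunmere (overflow 14)
  26÷1 = 26 each, +1 to first 0

Closure order: Fernhollow, Ironridge, Dunmere
Last habitat: Elkhorn with 44 animals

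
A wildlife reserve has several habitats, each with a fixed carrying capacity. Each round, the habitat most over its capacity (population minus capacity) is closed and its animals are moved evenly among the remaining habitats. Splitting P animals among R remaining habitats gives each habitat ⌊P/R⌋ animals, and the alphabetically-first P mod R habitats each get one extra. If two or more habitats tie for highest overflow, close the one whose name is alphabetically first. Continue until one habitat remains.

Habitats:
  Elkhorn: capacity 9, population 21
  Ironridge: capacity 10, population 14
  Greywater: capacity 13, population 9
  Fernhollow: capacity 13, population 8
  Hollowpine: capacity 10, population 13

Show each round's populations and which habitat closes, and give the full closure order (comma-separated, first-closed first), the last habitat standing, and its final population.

Round 1: Elkhorn=21 Fernhollow=8 Greywater=9 Hollowpine=13 Ironridge=14 → close Elkhorn (overflow 12)
  21÷4 = 5 each, +1 to first 1
Round 2: Fernhollow=14 Greywater=14 Hollowpine=18 Ironridge=19 → close Ironridge (overflow 9)
  19÷3 = 6 each, +1 to first 1
Round 3: Fernhollow=21 Greywater=20 Hollowpine=24 → close Hollowpine (overflow 14)
  24÷2 = 12 each, +1 to first 0
Round 4: Fernhollow=33 Greywater=32 → close Fernhollow (overflow 20)
  33÷1 = 33 each, +1 to first 0

Closure order: Elkhorn, Ironridge, Hollowpine, Fernhollow
Last habitat: Greywater with 65 animals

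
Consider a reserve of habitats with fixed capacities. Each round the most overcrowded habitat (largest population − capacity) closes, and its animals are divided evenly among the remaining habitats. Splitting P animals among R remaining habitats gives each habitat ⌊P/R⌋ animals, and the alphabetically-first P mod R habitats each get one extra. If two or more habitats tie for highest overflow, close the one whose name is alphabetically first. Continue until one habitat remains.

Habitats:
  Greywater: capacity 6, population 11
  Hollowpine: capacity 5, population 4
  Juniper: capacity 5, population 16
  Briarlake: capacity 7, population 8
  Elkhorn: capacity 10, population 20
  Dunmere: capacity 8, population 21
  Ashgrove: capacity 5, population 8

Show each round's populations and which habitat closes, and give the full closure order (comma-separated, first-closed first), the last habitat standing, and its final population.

Round 1: Ashgrove=8 Briarlake=8 Dunmere=21 Elkhorn=20 Greywater=11 Hollowpine=4 Juniper=16 → close Dunmere (overflow 13)
  21÷6 = 3 each, +1 to first 3
Round 2: Ashgrove=12 Briarlake=12 Elkhorn=24 Greywater=14 Hollowpine=7 Juniper=19 → close Elkhorn (overflow 14)
  24÷5 = 4 each, +1 to first 4
Round 3: Ashgrove=17 Briarlake=17 Greywater=19 Hollowpine=12 Juniper=23 → close Juniper (overflow 18)
  23÷4 = 5 each, +1 to first 3
Round 4: Ashgrove=23 Briarlake=23 Greywater=25 Hollowpine=17 → close Greywater (overflow 19)
  25÷3 = 8 each, +1 to first 1
Round 5: Ashgrove=32 Briarlake=31 Hollowpine=25 → close Ashgrove (overflow 27)
  32÷2 = 16 each, +1 to first 0
Round 6: Briarlake=47 Hollowpine=41 → close Briarlake (overflow 40)
  47÷1 = 47 each, +1 to first 0

Closure order: Dunmere, Elkhorn, Juniper, Greywater, Ashgrove, Briarlake
Last habitat: Hollowpine with 88 animals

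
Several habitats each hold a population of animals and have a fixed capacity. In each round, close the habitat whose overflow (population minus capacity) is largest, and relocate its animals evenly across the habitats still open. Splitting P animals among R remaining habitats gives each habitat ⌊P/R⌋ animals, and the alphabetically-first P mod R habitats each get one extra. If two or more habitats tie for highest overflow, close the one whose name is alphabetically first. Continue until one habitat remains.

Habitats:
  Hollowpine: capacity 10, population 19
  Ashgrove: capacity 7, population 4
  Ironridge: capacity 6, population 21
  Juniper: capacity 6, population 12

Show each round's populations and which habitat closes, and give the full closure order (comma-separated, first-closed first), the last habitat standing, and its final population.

Round 1: Ashgrove=4 Hollowpine=19 Ironridge=21 Juniper=12 → close Ironridge (overflow 15)
  21÷3 = 7 each, +1 to first 0
Round 2: Ashgrove=11 Hollowpine=26 Juniper=19 → close Hollowpine (overflow 16)
  26÷2 = 13 each, +1 to first 0
Round 3: Ashgrove=24 Juniper=32 → close Juniper (overflow 26)
  32÷1 = 32 each, +1 to first 0

Closure order: Ironridge, Hollowpine, Juniper
Last habitat: Ashgrove with 56 animals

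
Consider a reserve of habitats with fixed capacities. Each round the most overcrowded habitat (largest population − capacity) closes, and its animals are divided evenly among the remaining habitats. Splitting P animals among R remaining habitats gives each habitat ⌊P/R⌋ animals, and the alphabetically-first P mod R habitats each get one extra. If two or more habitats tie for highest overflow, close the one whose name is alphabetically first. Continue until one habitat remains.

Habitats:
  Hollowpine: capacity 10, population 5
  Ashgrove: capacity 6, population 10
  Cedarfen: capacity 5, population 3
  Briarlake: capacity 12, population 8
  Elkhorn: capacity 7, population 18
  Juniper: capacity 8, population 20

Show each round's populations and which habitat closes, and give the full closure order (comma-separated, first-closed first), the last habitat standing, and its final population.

Round 1: Ashgrove=10 Briarlake=8 Cedarfen=3 Elkhorn=18 Hollowpine=5 Juniper=20 → close Juniper (overflow 12)
  20÷5 = 4 each, +1 to first 0
Round 2: Ashgrove=14 Briarlake=12 Cedarfen=7 Elkhorn=22 Hollowpine=9 → close Elkhorn (overflow 15)
  22÷4 = 5 each, +1 to first 2
Round 3: Ashgrove=20 Briarlake=18 Cedarfen=12 Hollowpine=14 → close Ashgrove (overflow 14)
  20÷3 = 6 each, +1 to first 2
Round 4: Briarlake=25 Cedarfen=19 Hollowpine=20 → close Cedarfen (overflow 14)
  19÷2 = 9 each, +1 to first 1
Round 5: Briarlake=35 Hollowpine=29 → close Briarlake (overflow 23)
  35÷1 = 35 each, +1 to first 0

Closure order: Juniper, Elkhorn, Ashgrove, Cedarfen, Briarlake
Last habitat: Hollowpine with 64 animals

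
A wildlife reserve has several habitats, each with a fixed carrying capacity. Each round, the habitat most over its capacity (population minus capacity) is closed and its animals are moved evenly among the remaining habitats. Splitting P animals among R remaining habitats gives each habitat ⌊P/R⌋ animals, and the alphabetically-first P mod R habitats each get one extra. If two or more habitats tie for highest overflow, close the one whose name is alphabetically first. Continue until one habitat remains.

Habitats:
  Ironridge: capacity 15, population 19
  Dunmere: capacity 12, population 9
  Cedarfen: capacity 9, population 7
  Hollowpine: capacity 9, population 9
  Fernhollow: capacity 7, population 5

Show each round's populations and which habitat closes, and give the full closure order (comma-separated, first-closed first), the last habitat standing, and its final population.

Round 1: Cedarfen=7 Dunmere=9 Fernhollow=5 Hollowpine=9 Ironridge=19 → close Ironridge (overflow 4)
  19÷4 = 4 each, +1 to first 3
Round 2: Cedarfen=12 Dunmere=14 Fernhollow=10 Hollowpine=13 → close Hollowpine (overflow 4)
  13÷3 = 4 each, +1 to first 1
Round 3: Cedarfen=17 Dunmere=18 Fernhollow=14 → close Cedarfen (overflow 8)
  17÷2 = 8 each, +1 to first 1
Round 4: Dunmere=27 Fernhollow=22 → close Dunmere (overflow 15)
  27÷1 = 27 each, +1 to first 0

Closure order: Ironridge, Hollowpine, Cedarfen, Dunmere
Last habitat: Fernhollow with 49 animals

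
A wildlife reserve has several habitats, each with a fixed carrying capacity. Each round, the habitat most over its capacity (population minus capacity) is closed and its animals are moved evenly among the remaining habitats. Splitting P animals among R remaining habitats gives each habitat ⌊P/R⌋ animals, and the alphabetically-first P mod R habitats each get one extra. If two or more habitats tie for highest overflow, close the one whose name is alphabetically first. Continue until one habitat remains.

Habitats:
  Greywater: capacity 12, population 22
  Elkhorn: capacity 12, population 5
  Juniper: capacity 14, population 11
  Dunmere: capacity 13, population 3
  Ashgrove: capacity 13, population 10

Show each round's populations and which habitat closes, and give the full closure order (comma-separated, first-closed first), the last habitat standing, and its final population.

Closure order: Greywater, Ashgrove, Juniper, Dunmere
Last habitat: Elkhorn with 51 animals

Round 1: Ashgrove=10 Dunmere=3 Elkhorn=5 Greywater=22 Juniper=11 → close Greywater (overflow 10)
  22÷4 = 5 each, +1 to first 2
Round 2: Ashgrove=16 Dunmere=9 Elkhorn=10 Juniper=16 → close Ashgrove (overflow 3)
  16÷3 = 5 each, +1 to first 1
Round 3: Dunmere=15 Elkhorn=15 Juniper=21 → close Juniper (overflow 7)
  21÷2 = 10 each, +1 to first 1
Round 4: Dunmere=26 Elkhorn=25 → close Dunmere (overflow 13)
  26÷1 = 26 each, +1 to first 0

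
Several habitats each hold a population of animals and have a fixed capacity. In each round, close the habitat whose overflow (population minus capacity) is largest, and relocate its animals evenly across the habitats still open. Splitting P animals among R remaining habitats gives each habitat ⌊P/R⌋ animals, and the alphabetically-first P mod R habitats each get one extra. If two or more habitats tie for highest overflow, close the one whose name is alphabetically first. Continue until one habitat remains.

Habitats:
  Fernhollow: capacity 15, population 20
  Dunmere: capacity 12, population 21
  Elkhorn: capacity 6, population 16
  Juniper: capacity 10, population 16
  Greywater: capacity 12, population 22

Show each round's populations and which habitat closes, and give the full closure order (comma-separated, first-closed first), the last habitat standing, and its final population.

Round 1: Dunmere=21 Elkhorn=16 Fernhollow=20 Greywater=22 Juniper=16 → close Elkhorn (overflow 10)
  16÷4 = 4 each, +1 to first 0
Round 2: Dunmere=25 Fernhollow=24 Greywater=26 Juniper=20 → close Greywater (overflow 14)
  26÷3 = 8 each, +1 to first 2
Round 3: Dunmere=34 Fernhollow=33 Juniper=28 → close Dunmere (overflow 22)
  34÷2 = 17 each, +1 to first 0
Round 4: Fernhollow=50 Juniper=45 → close Fernhollow (overflow 35)
  50÷1 = 50 each, +1 to first 0

Closure order: Elkhorn, Greywater, Dunmere, Fernhollow
Last habitat: Juniper with 95 animals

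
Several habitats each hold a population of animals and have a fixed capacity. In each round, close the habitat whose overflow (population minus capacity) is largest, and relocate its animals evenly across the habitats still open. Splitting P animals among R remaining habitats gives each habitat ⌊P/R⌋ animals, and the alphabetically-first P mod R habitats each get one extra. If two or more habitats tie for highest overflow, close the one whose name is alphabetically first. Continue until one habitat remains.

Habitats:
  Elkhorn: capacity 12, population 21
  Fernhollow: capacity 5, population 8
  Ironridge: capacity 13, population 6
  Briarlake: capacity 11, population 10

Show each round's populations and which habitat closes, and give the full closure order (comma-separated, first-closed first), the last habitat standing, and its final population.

Closure order: Elkhorn, Fernhollow, Briarlake
Last habitat: Ironridge with 45 animals

Round 1: Briarlake=10 Elkhorn=21 Fernhollow=8 Ironridge=6 → close Elkhorn (overflow 9)
  21÷3 = 7 each, +1 to first 0
Round 2: Briarlake=17 Fernhollow=15 Ironridge=13 → close Fernhollow (overflow 10)
  15÷2 = 7 each, +1 to first 1
Round 3: Briarlake=25 Ironridge=20 → close Briarlake (overflow 14)
  25÷1 = 25 each, +1 to first 0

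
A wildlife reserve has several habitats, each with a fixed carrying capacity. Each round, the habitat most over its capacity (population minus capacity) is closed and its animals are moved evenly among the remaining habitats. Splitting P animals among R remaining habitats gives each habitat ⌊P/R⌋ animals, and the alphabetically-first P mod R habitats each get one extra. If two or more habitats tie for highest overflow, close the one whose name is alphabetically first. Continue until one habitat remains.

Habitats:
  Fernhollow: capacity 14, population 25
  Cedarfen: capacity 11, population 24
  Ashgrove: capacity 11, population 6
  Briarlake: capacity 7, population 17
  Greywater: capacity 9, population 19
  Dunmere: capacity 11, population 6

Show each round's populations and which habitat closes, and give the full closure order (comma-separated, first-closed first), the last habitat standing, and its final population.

Round 1: Ashgrove=6 Briarlake=17 Cedarfen=24 Dunmere=6 Fernhollow=25 Greywater=19 → close Cedarfen (overflow 13)
  24÷5 = 4 each, +1 to first 4
Round 2: Ashgrove=11 Briarlake=22 Dunmere=11 Fernhollow=30 Greywater=23 → close Fernhollow (overflow 16)
  30÷4 = 7 each, +1 to first 2
Round 3: Ashgrove=19 Briarlake=30 Dunmere=18 Greywater=30 → close Briarlake (overflow 23)
  30÷3 = 10 each, +1 to first 0
Round 4: Ashgrove=29 Dunmere=28 Greywater=40 → close Greywater (overflow 31)
  40÷2 = 20 each, +1 to first 0
Round 5: Ashgrove=49 Dunmere=48 → close Ashgrove (overflow 38)
  49÷1 = 49 each, +1 to first 0

Closure order: Cedarfen, Fernhollow, Briarlake, Greywater, Ashgrove
Last habitat: Dunmere with 97 animals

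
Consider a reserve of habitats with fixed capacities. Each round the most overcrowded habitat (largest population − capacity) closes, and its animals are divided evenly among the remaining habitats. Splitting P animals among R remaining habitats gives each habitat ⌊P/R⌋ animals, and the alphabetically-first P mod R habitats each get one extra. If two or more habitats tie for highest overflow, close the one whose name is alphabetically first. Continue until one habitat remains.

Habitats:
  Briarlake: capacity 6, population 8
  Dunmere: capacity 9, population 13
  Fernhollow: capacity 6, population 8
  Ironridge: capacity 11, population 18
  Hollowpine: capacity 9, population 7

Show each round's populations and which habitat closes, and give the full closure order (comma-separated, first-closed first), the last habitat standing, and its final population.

Closure order: Ironridge, Dunmere, Briarlake, Fernhollow
Last habitat: Hollowpine with 54 animals

Round 1: Briarlake=8 Dunmere=13 Fernhollow=8 Hollowpine=7 Ironridge=18 → close Ironridge (overflow 7)
  18÷4 = 4 each, +1 to first 2
Round 2: Briarlake=13 Dunmere=18 Fernhollow=12 Hollowpine=11 → close Dunmere (overflow 9)
  18÷3 = 6 each, +1 to first 0
Round 3: Briarlake=19 Fernhollow=18 Hollowpine=17 → close Briarlake (overflow 13)
  19÷2 = 9 each, +1 to first 1
Round 4: Fernhollow=28 Hollowpine=26 → close Fernhollow (overflow 22)
  28÷1 = 28 each, +1 to first 0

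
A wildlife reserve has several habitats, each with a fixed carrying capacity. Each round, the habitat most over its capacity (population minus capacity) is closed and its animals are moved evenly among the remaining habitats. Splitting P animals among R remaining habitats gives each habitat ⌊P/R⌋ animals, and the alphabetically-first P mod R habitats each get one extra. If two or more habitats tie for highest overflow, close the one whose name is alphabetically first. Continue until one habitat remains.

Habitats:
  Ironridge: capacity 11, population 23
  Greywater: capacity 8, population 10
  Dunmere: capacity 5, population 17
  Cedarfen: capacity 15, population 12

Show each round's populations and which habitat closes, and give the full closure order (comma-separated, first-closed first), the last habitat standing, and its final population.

Closure order: Dunmere, Ironridge, Greywater
Last habitat: Cedarfen with 62 animals

Round 1: Cedarfen=12 Dunmere=17 Greywater=10 Ironridge=23 → close Dunmere (overflow 12)
  17÷3 = 5 each, +1 to first 2
Round 2: Cedarfen=18 Greywater=16 Ironridge=28 → close Ironridge (overflow 17)
  28÷2 = 14 each, +1 to first 0
Round 3: Cedarfen=32 Greywater=30 → close Greywater (overflow 22)
  30÷1 = 30 each, +1 to first 0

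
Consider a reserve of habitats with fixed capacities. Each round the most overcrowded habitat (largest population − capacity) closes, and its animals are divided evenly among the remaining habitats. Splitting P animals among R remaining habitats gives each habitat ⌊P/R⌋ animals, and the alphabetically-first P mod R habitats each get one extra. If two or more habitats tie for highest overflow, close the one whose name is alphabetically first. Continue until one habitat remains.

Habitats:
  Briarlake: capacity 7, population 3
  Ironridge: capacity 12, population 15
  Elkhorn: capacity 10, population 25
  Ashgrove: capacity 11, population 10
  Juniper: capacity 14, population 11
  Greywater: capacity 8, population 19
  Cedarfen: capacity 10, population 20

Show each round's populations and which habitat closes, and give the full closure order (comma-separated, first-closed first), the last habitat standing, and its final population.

Round 1: Ashgrove=10 Briarlake=3 Cedarfen=20 Elkhorn=25 Greywater=19 Ironridge=15 Juniper=11 → close Elkhorn (overflow 15)
  25÷6 = 4 each, +1 to first 1
Round 2: Ashgrove=15 Briarlake=7 Cedarfen=24 Greywater=23 Ironridge=19 Juniper=15 → close Greywater (overflow 15)
  23÷5 = 4 each, +1 to first 3
Round 3: Ashgrove=20 Briarlake=12 Cedarfen=29 Ironridge=23 Juniper=19 → close Cedarfen (overflow 19)
  29÷4 = 7 each, +1 to first 1
Round 4: Ashgrove=28 Briarlake=19 Ironridge=30 Juniper=26 → close Ironridge (overflow 18)
  30÷3 = 10 each, +1 to first 0
Round 5: Ashgrove=38 Briarlake=29 Juniper=36 → close Ashgrove (overflow 27)
  38÷2 = 19 each, +1 to first 0
Round 6: Briarlake=48 Juniper=55 → close Briarlake (overflow 41)
  48÷1 = 48 each, +1 to first 0

Closure order: Elkhorn, Greywater, Cedarfen, Ironridge, Ashgrove, Briarlake
Last habitat: Juniper with 103 animals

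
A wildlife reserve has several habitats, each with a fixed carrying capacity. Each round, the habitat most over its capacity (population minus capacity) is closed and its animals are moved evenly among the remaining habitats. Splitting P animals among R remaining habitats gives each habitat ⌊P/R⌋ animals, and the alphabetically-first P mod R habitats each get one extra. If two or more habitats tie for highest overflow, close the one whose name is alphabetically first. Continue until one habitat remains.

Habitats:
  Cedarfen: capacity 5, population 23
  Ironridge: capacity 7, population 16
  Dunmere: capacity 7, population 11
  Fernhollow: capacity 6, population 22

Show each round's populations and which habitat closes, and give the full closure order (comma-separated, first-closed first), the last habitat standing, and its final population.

Round 1: Cedarfen=23 Dunmere=11 Fernhollow=22 Ironridge=16 → close Cedarfen (overflow 18)
  23÷3 = 7 each, +1 to first 2
Round 2: Dunmere=19 Fernhollow=30 Ironridge=23 → close Fernhollow (overflow 24)
  30÷2 = 15 each, +1 to first 0
Round 3: Dunmere=34 Ironridge=38 → close Ironridge (overflow 31)
  38÷1 = 38 each, +1 to first 0

Closure order: Cedarfen, Fernhollow, Ironridge
Last habitat: Dunmere with 72 animals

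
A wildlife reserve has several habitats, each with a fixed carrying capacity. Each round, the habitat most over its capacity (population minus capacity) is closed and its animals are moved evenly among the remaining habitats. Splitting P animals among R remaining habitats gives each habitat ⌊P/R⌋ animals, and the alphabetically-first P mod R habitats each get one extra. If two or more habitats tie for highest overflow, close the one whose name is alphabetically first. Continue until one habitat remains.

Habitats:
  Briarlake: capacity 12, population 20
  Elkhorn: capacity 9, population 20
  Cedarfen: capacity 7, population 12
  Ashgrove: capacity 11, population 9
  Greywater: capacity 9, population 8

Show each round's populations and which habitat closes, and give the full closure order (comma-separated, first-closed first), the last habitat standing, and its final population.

Round 1: Ashgrove=9 Briarlake=20 Cedarfen=12 Elkhorn=20 Greywater=8 → close Elkhorn (overflow 11)
  20÷4 = 5 each, +1 to first 0
Round 2: Ashgrove=14 Briarlake=25 Cedarfen=17 Greywater=13 → close Briarlake (overflow 13)
  25÷3 = 8 each, +1 to first 1
Round 3: Ashgrove=23 Cedarfen=25 Greywater=21 → close Cedarfen (overflow 18)
  25÷2 = 12 each, +1 to first 1
Round 4: Ashgrove=36 Greywater=33 → close Ashgrove (overflow 25)
  36÷1 = 36 each, +1 to first 0

Closure order: Elkhorn, Briarlake, Cedarfen, Ashgrove
Last habitat: Greywater with 69 animals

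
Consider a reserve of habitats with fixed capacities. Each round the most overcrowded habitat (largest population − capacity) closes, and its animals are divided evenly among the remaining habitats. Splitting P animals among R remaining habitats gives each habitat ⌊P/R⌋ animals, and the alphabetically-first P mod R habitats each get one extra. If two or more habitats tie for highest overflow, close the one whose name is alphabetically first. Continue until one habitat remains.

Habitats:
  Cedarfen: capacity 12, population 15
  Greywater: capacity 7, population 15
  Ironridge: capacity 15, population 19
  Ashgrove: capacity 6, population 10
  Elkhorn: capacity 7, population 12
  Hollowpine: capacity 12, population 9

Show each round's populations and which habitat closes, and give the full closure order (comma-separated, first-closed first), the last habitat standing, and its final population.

Round 1: Ashgrove=10 Cedarfen=15 Elkhorn=12 Greywater=15 Hollowpine=9 Ironridge=19 → close Greywater (overflow 8)
  15÷5 = 3 each, +1 to first 0
Round 2: Ashgrove=13 Cedarfen=18 Elkhorn=15 Hollowpine=12 Ironridge=22 → close Elkhorn (overflow 8)
  15÷4 = 3 each, +1 to first 3
Round 3: Ashgrove=17 Cedarfen=22 Hollowpine=16 Ironridge=25 → close Ashgrove (overflow 11)
  17÷3 = 5 each, +1 to first 2
Round 4: Cedarfen=28 Hollowpine=22 Ironridge=30 → close Cedarfen (overflow 16)
  28÷2 = 14 each, +1 to first 0
Round 5: Hollowpine=36 Ironridge=44 → close Ironridge (overflow 29)
  44÷1 = 44 each, +1 to first 0

Closure order: Greywater, Elkhorn, Ashgrove, Cedarfen, Ironridge
Last habitat: Hollowpine with 80 animals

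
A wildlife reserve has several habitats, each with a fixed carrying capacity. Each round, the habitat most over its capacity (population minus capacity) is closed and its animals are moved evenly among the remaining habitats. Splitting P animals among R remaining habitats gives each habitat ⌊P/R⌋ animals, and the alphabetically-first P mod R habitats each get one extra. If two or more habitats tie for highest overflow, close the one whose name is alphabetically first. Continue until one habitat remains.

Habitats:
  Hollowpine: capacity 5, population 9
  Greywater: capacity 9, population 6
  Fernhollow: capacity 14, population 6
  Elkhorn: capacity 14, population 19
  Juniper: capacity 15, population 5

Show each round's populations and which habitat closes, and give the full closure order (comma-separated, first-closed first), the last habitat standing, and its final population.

Closure order: Elkhorn, Hollowpine, Greywater, Fernhollow
Last habitat: Juniper with 45 animals

Round 1: Elkhorn=19 Fernhollow=6 Greywater=6 Hollowpine=9 Juniper=5 → close Elkhorn (overflow 5)
  19÷4 = 4 each, +1 to first 3
Round 2: Fernhollow=11 Greywater=11 Hollowpine=14 Juniper=9 → close Hollowpine (overflow 9)
  14÷3 = 4 each, +1 to first 2
Round 3: Fernhollow=16 Greywater=16 Juniper=13 → close Greywater (overflow 7)
  16÷2 = 8 each, +1 to first 0
Round 4: Fernhollow=24 Juniper=21 → close Fernhollow (overflow 10)
  24÷1 = 24 each, +1 to first 0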